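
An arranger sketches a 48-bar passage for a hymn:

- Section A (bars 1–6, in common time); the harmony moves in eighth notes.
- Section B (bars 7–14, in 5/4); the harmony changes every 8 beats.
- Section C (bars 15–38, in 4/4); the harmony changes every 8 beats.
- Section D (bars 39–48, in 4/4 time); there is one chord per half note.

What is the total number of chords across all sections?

A: 6 bars × 4 beats = 24 beats; 0.5 beats/chord → 48 chords.
B: 8 bars × 5 beats = 40 beats; 8 beats/chord → 5 chords.
C: 24 bars × 4 beats = 96 beats; 8 beats/chord → 12 chords.
D: 10 bars × 4 beats = 40 beats; 2 beats/chord → 20 chords.
Total: 48 + 5 + 12 + 20 = 85.

85 chords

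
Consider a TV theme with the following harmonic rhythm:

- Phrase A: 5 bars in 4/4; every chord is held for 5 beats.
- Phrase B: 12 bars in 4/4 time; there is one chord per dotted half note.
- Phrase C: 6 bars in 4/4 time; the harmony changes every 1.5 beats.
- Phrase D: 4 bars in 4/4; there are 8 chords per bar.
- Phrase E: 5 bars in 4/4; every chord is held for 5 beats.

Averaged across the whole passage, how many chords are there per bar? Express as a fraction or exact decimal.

A: 5 bars of 4 beats is 20 beats; at 5 beats each that's 4 chords.
B: 12 bars of 4 beats is 48 beats; at 3 beats each that's 16 chords.
C: 6 bars of 4 beats is 24 beats; at 1.5 beats each that's 16 chords.
D: 4 bars of 4 beats is 16 beats; at 0.5 beats each that's 32 chords.
E: 5 bars of 4 beats is 20 beats; at 5 beats each that's 4 chords.
Overall: 72 chords over 32 bars → 72/32 = 2.25 chords per bar.

2.25 chords per bar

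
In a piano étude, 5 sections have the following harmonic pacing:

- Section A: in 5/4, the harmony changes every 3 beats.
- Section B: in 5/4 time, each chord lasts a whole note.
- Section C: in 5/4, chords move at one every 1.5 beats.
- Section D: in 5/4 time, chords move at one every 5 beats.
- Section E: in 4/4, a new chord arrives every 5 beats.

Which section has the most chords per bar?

A: 5 beats/bar ÷ 3 beats/chord = 5/3 chords/bar.
B: 5 beats/bar ÷ 4 beats/chord = 1.25 chords/bar.
C: 5 beats/bar ÷ 1.5 beats/chord = 10/3 chords/bar.
D: 5 beats/bar ÷ 5 beats/chord = 1 chord/bar.
E: 4 beats/bar ÷ 5 beats/chord = 0.8 chords/bar.
Fastest is C at 10/3 chords/bar.

Section C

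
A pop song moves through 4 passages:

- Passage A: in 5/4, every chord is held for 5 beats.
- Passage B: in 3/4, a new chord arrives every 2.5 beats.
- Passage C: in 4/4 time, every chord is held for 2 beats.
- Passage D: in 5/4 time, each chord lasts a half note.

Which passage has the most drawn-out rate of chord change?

Passage A

A: 5/5 = 1 chord/bar.
B: 3/2.5 = 1.2 chords/bar.
C: 4/2 = 2 chords/bar.
D: 5/2 = 2.5 chords/bar.
Slowest is A at 1 chords/bar.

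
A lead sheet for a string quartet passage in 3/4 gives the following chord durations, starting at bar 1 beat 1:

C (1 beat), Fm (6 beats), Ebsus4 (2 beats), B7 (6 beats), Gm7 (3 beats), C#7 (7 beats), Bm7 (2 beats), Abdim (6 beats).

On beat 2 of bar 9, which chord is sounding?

Beat 2 of bar 9 is beat (9−1)×3 + 2 = 26 overall.
Running totals: C ends at 1, Fm ends at 7, Ebsus4 ends at 9, B7 ends at 15, Gm7 ends at 18, C#7 ends at 25, Bm7 ends at 27.
Beat 26 falls within Bm7.

Bm7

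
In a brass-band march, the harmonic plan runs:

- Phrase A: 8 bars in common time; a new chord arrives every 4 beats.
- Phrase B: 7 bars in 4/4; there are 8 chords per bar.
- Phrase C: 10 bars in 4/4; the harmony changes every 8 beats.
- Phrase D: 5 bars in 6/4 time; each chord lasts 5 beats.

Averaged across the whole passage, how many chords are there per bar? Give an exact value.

A: 8 × 4 = 32 beats ÷ 4 = 8 chords.
B: 7 × 4 = 28 beats ÷ 0.5 = 56 chords.
C: 10 × 4 = 40 beats ÷ 8 = 5 chords.
D: 5 × 6 = 30 beats ÷ 5 = 6 chords.
Overall: 75 chords over 30 bars → 75/30 = 2.5 chords per bar.

2.5 chords per bar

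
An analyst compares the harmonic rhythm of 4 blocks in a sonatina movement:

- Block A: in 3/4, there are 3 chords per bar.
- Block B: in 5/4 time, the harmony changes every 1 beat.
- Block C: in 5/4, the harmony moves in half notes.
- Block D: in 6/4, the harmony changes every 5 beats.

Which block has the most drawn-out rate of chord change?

A: each chord is 1 beat in 3/4, so 3 per bar.
B: each chord is 1 beat in 5/4, so 5 per bar.
C: each chord is 2 beats in 5/4, so 2.5 per bar.
D: each chord is 5 beats in 6/4, so 1.2 per bar.
Slowest is D at 1.2 chords/bar.

Block D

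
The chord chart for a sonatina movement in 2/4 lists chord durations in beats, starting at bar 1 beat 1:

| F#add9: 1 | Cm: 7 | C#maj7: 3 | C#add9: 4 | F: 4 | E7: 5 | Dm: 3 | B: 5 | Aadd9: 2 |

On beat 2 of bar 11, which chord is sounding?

E7

Beat 2 of bar 11 is beat (11−1)×2 + 2 = 22 overall.
Running totals: F#add9 ends at 1, Cm ends at 8, C#maj7 ends at 11, C#add9 ends at 15, F ends at 19, E7 ends at 24.
Beat 22 falls within E7.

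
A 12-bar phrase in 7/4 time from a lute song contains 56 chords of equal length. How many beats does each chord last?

1.5 beats

12 bars × 7 beats/bar = 84 beats total.
84 beats ÷ 56 chords = 1.5 beats per chord.
(That is a dotted quarter note.)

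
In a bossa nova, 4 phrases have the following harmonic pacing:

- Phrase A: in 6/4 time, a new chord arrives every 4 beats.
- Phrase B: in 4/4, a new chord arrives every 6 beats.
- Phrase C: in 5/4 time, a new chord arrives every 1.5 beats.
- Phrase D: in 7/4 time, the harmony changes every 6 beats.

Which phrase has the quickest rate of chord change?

A: 6/4 = 1.5 chords/bar.
B: 4/6 = 2/3 chords/bar.
C: 5/1.5 = 10/3 chords/bar.
D: 7/6 = 7/6 chords/bar.
Fastest is C at 10/3 chords/bar.

Phrase C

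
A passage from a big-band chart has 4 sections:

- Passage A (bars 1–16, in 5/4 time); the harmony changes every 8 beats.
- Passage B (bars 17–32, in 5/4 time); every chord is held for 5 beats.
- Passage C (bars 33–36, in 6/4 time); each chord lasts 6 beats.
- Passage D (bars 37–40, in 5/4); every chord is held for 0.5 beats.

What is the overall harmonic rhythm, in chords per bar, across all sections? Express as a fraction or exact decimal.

1.75 chords per bar

A: 16 × 5 = 80 beats ÷ 8 = 10 chords.
B: 16 × 5 = 80 beats ÷ 5 = 16 chords.
C: 4 × 6 = 24 beats ÷ 6 = 4 chords.
D: 4 × 5 = 20 beats ÷ 0.5 = 40 chords.
Overall: 70 chords over 40 bars → 70/40 = 1.75 chords per bar.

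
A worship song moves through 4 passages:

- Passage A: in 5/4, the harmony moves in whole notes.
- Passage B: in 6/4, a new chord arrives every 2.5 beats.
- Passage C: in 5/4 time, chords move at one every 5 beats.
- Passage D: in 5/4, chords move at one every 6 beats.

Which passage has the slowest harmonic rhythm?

A: each chord is 4 beats in 5/4, so 1.25 per bar.
B: each chord is 2.5 beats in 6/4, so 2.4 per bar.
C: each chord is 5 beats in 5/4, so 1 per bar.
D: each chord is 6 beats in 5/4, so 5/6 per bar.
Slowest is D at 5/6 chords/bar.

Passage D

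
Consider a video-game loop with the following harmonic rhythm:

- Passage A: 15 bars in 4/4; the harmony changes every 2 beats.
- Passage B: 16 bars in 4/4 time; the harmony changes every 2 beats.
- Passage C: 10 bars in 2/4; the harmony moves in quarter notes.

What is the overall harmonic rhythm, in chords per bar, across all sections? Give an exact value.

A: 15 × 4 = 60 beats ÷ 2 = 30 chords.
B: 16 × 4 = 64 beats ÷ 2 = 32 chords.
C: 10 × 2 = 20 beats ÷ 1 = 20 chords.
Overall: 82 chords over 41 bars → 82/41 = 2 chords per bar.

2 chords per bar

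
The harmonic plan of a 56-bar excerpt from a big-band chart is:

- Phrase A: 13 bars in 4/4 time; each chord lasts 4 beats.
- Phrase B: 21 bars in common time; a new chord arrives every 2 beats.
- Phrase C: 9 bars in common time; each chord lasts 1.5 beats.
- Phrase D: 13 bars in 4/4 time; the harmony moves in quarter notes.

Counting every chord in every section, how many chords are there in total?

131 chords

A: 13 bars × 4 beats = 52 beats; 4 beats/chord → 13 chords.
B: 21 bars × 4 beats = 84 beats; 2 beats/chord → 42 chords.
C: 9 bars × 4 beats = 36 beats; 1.5 beats/chord → 24 chords.
D: 13 bars × 4 beats = 52 beats; 1 beat/chord → 52 chords.
Total: 13 + 42 + 24 + 52 = 131.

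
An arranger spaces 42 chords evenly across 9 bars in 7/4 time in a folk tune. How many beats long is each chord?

9 bars × 7 beats/bar = 63 beats total.
63 beats ÷ 42 chords = 1.5 beats per chord.
(That is a dotted quarter note.)

1.5 beats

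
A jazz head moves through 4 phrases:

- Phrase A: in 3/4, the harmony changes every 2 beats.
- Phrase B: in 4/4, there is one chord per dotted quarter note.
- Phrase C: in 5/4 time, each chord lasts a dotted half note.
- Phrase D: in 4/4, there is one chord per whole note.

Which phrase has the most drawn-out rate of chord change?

A: 3/2 = 1.5 chords/bar.
B: 4/1.5 = 8/3 chords/bar.
C: 5/3 = 5/3 chords/bar.
D: 4/4 = 1 chord/bar.
Slowest is D at 1 chords/bar.

Phrase D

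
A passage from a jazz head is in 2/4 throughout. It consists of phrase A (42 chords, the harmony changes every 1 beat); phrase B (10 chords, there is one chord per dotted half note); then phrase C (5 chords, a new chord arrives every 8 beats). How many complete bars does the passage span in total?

56 bars

A: 42 × 1 = 42 beats = 21 bars.
B: 10 × 3 = 30 beats = 15 bars.
C: 5 × 8 = 40 beats = 20 bars.
Total: 21 + 15 + 20 = 56 bars.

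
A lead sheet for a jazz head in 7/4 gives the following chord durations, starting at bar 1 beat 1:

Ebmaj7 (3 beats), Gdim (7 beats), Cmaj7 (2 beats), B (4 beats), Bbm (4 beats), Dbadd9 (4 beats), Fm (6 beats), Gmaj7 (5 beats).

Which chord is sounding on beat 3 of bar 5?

Beat 3 of bar 5 is beat (5−1)×7 + 3 = 31 overall.
Running totals: Ebmaj7 ends at 3, Gdim ends at 10, Cmaj7 ends at 12, B ends at 16, Bbm ends at 20, Dbadd9 ends at 24, Fm ends at 30, Gmaj7 ends at 35.
Beat 31 falls within Gmaj7.

Gmaj7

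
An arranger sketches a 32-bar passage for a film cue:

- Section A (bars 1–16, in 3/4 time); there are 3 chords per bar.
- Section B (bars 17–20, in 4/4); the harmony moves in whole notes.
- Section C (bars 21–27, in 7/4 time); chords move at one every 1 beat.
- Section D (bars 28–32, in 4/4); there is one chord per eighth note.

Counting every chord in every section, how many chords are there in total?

141 chords

A: 16·3 = 48 beats, 48/1 = 48 chords.
B: 4·4 = 16 beats, 16/4 = 4 chords.
C: 7·7 = 49 beats, 49/1 = 49 chords.
D: 5·4 = 20 beats, 20/0.5 = 40 chords.
Total: 48 + 4 + 49 + 40 = 141.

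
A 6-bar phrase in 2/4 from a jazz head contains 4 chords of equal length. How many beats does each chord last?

6 bars × 2 beats/bar = 12 beats total.
12 beats ÷ 4 chords = 3 beats per chord.
(That is a dotted half note.)

3 beats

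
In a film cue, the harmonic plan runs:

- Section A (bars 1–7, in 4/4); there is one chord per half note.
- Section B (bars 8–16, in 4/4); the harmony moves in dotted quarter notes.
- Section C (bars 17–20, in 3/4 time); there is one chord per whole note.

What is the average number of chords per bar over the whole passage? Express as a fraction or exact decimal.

A: 7 bars of 4 beats is 28 beats; at 2 beats each that's 14 chords.
B: 9 bars of 4 beats is 36 beats; at 1.5 beats each that's 24 chords.
C: 4 bars of 3 beats is 12 beats; at 4 beats each that's 3 chords.
Overall: 41 chords over 20 bars → 41/20 = 2.05 chords per bar.

2.05 chords per bar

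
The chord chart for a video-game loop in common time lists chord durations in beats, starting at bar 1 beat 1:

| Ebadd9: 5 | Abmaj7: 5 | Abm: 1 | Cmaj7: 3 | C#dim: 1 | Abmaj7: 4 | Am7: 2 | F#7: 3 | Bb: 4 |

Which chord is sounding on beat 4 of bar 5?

Am7

Beat 4 of bar 5 is beat (5−1)×4 + 4 = 20 overall.
Running totals: Ebadd9 ends at 5, Abmaj7 ends at 10, Abm ends at 11, Cmaj7 ends at 14, C#dim ends at 15, Abmaj7 ends at 19, Am7 ends at 21.
Beat 20 falls within Am7.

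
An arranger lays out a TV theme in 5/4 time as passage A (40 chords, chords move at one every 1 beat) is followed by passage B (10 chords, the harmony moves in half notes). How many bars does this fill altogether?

A: 40 × 1 = 40 beats = 8 bars.
B: 10 × 2 = 20 beats = 4 bars.
Total: 8 + 4 = 12 bars.

12 bars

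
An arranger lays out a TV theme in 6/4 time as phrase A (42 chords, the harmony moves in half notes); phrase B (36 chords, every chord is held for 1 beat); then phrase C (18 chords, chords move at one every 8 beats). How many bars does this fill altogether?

44 bars

A: 42 × 2 = 84 beats = 14 bars.
B: 36 × 1 = 36 beats = 6 bars.
C: 18 × 8 = 144 beats = 24 bars.
Total: 14 + 6 + 24 = 44 bars.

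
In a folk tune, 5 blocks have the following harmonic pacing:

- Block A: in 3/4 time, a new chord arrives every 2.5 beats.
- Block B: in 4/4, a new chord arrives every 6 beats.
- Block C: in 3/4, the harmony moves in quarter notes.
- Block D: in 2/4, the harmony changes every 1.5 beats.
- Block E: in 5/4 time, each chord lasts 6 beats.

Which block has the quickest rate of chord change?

Block C

A: each chord is 2.5 beats in 3/4, so 1.2 per bar.
B: each chord is 6 beats in 4/4, so 2/3 per bar.
C: each chord is 1 beat in 3/4, so 3 per bar.
D: each chord is 1.5 beats in 2/4, so 4/3 per bar.
E: each chord is 6 beats in 5/4, so 5/6 per bar.
Fastest is C at 3 chords/bar.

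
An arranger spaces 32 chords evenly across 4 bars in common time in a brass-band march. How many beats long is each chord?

0.5 beats

4 bars × 4 beats/bar = 16 beats total.
16 beats ÷ 32 chords = 0.5 beats per chord.
(That is an eighth note.)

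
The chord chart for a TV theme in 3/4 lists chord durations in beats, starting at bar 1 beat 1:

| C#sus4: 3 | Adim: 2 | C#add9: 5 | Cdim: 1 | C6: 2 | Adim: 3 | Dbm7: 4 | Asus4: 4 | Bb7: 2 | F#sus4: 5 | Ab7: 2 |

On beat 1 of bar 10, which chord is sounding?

F#sus4

Beat 1 of bar 10 is beat (10−1)×3 + 1 = 28 overall.
Running totals: C#sus4 ends at 3, Adim ends at 5, C#add9 ends at 10, Cdim ends at 11, C6 ends at 13, Adim ends at 16, Dbm7 ends at 20, Asus4 ends at 24, Bb7 ends at 26, F#sus4 ends at 31.
Beat 28 falls within F#sus4.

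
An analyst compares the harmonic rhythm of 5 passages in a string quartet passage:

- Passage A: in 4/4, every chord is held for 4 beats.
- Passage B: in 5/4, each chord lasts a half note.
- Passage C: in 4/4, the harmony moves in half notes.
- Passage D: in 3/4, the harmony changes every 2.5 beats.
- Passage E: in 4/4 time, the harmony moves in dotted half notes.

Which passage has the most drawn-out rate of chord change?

A: each chord is 4 beats in 4/4, so 1 per bar.
B: each chord is 2 beats in 5/4, so 2.5 per bar.
C: each chord is 2 beats in 4/4, so 2 per bar.
D: each chord is 2.5 beats in 3/4, so 1.2 per bar.
E: each chord is 3 beats in 4/4, so 4/3 per bar.
Slowest is A at 1 chords/bar.

Passage A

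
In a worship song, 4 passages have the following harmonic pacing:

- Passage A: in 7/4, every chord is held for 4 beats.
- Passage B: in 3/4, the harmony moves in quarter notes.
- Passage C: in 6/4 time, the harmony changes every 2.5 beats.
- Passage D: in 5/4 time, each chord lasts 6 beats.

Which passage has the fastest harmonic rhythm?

A: 7 beats/bar ÷ 4 beats/chord = 1.75 chords/bar.
B: 3 beats/bar ÷ 1 beat/chord = 3 chords/bar.
C: 6 beats/bar ÷ 2.5 beats/chord = 2.4 chords/bar.
D: 5 beats/bar ÷ 6 beats/chord = 5/6 chords/bar.
Fastest is B at 3 chords/bar.

Passage B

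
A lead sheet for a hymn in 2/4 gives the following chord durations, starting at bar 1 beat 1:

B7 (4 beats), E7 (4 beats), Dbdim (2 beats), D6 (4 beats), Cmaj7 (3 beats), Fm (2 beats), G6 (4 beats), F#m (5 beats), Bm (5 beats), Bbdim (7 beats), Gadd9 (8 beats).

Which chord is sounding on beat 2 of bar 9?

Beat 2 of bar 9 is beat (9−1)×2 + 2 = 18 overall.
Running totals: B7 ends at 4, E7 ends at 8, Dbdim ends at 10, D6 ends at 14, Cmaj7 ends at 17, Fm ends at 19.
Beat 18 falls within Fm.

Fm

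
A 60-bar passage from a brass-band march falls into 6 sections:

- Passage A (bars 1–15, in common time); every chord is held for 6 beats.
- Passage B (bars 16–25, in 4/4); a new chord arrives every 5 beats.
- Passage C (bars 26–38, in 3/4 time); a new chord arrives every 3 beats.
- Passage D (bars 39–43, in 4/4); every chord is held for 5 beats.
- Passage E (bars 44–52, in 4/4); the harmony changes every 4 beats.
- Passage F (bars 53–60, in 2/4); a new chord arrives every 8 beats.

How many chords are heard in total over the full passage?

46 chords

A has 60 beats and chords last 6 each, so 10 chords.
B has 40 beats and chords last 5 each, so 8 chords.
C has 39 beats and chords last 3 each, so 13 chords.
D has 20 beats and chords last 5 each, so 4 chords.
E has 36 beats and chords last 4 each, so 9 chords.
F has 16 beats and chords last 8 each, so 2 chords.
Total: 10 + 8 + 13 + 4 + 9 + 2 = 46.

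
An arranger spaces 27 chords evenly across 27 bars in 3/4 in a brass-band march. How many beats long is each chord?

3 beats

27 bars × 3 beats/bar = 81 beats total.
81 beats ÷ 27 chords = 3 beats per chord.
(That is a dotted half note.)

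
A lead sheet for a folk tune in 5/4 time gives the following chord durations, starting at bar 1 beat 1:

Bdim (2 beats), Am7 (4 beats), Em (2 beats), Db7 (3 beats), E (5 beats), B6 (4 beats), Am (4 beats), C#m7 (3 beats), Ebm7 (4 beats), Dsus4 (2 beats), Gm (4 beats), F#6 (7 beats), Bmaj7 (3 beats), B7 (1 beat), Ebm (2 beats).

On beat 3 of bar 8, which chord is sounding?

F#6

Beat 3 of bar 8 is beat (8−1)×5 + 3 = 38 overall.
Running totals: Bdim ends at 2, Am7 ends at 6, Em ends at 8, Db7 ends at 11, E ends at 16, B6 ends at 20, Am ends at 24, C#m7 ends at 27, Ebm7 ends at 31, Dsus4 ends at 33, Gm ends at 37, F#6 ends at 44.
Beat 38 falls within F#6.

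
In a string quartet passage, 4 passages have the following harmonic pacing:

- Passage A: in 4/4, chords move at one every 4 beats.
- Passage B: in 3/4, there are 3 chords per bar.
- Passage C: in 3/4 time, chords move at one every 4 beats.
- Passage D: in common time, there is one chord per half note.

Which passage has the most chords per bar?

Passage B

A: 4/4 = 1 chord/bar.
B: 3/1 = 3 chords/bar.
C: 3/4 = 0.75 chords/bar.
D: 4/2 = 2 chords/bar.
Fastest is B at 3 chords/bar.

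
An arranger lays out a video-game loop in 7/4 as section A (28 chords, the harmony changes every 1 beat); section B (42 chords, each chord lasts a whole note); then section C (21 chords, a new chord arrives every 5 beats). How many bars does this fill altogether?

43 bars

A: 28 × 1 = 28 beats = 4 bars.
B: 42 × 4 = 168 beats = 24 bars.
C: 21 × 5 = 105 beats = 15 bars.
Total: 4 + 24 + 15 = 43 bars.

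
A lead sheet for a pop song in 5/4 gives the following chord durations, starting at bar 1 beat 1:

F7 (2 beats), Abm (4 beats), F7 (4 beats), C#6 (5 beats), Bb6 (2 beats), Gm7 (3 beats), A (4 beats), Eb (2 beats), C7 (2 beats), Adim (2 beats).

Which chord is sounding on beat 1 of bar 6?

Beat 1 of bar 6 is beat (6−1)×5 + 1 = 26 overall.
Running totals: F7 ends at 2, Abm ends at 6, F7 ends at 10, C#6 ends at 15, Bb6 ends at 17, Gm7 ends at 20, A ends at 24, Eb ends at 26.
Beat 26 falls within Eb.

Eb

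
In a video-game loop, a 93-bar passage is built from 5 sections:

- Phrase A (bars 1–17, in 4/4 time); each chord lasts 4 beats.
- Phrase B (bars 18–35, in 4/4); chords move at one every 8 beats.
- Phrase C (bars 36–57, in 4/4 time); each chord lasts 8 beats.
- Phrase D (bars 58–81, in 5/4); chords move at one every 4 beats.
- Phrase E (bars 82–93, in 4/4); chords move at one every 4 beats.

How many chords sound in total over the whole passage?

79 chords

A: 17·4 = 68 beats, 68/4 = 17 chords.
B: 18·4 = 72 beats, 72/8 = 9 chords.
C: 22·4 = 88 beats, 88/8 = 11 chords.
D: 24·5 = 120 beats, 120/4 = 30 chords.
E: 12·4 = 48 beats, 48/4 = 12 chords.
Total: 17 + 9 + 11 + 30 + 12 = 79.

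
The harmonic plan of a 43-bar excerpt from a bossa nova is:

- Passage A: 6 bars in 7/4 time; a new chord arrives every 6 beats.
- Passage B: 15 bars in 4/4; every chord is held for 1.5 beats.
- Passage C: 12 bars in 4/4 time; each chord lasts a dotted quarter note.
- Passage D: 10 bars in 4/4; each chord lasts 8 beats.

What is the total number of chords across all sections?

A: 6 bars × 7 beats = 42 beats; 6 beats/chord → 7 chords.
B: 15 bars × 4 beats = 60 beats; 1.5 beats/chord → 40 chords.
C: 12 bars × 4 beats = 48 beats; 1.5 beats/chord → 32 chords.
D: 10 bars × 4 beats = 40 beats; 8 beats/chord → 5 chords.
Total: 7 + 40 + 32 + 5 = 84.

84 chords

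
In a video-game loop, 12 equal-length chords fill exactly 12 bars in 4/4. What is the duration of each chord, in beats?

4 beats

12 bars × 4 beats/bar = 48 beats total.
48 beats ÷ 12 chords = 4 beats per chord.
(That is a whole note.)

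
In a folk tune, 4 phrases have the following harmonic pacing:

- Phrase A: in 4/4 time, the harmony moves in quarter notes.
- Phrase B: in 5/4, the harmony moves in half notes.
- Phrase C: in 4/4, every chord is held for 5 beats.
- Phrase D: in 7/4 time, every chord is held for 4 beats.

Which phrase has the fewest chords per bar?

Phrase C

A: 4 beats/bar ÷ 1 beat/chord = 4 chords/bar.
B: 5 beats/bar ÷ 2 beats/chord = 2.5 chords/bar.
C: 4 beats/bar ÷ 5 beats/chord = 0.8 chords/bar.
D: 7 beats/bar ÷ 4 beats/chord = 1.75 chords/bar.
Slowest is C at 0.8 chords/bar.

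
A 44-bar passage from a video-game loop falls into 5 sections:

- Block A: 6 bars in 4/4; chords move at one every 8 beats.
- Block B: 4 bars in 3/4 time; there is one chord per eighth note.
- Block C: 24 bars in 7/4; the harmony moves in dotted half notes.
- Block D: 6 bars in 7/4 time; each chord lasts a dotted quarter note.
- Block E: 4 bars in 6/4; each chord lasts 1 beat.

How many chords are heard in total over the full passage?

135 chords

A: 6 bars × 4 beats = 24 beats; 8 beats/chord → 3 chords.
B: 4 bars × 3 beats = 12 beats; 0.5 beats/chord → 24 chords.
C: 24 bars × 7 beats = 168 beats; 3 beats/chord → 56 chords.
D: 6 bars × 7 beats = 42 beats; 1.5 beats/chord → 28 chords.
E: 4 bars × 6 beats = 24 beats; 1 beat/chord → 24 chords.
Total: 3 + 24 + 56 + 28 + 24 = 135.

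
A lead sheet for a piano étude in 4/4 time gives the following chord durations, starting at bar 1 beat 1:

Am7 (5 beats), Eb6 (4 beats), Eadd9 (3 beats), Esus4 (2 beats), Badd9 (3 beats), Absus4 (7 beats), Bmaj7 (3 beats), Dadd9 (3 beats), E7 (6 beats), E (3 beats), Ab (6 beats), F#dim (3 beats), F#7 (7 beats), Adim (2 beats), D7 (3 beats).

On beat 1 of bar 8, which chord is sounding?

Dadd9

Beat 1 of bar 8 is beat (8−1)×4 + 1 = 29 overall.
Running totals: Am7 ends at 5, Eb6 ends at 9, Eadd9 ends at 12, Esus4 ends at 14, Badd9 ends at 17, Absus4 ends at 24, Bmaj7 ends at 27, Dadd9 ends at 30.
Beat 29 falls within Dadd9.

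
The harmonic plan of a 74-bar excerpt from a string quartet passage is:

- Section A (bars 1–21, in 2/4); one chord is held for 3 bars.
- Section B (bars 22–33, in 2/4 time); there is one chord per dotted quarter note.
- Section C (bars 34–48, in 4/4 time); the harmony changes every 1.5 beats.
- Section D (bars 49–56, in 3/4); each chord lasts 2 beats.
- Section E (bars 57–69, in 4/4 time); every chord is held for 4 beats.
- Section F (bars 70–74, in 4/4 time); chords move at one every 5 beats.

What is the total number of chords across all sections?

92 chords

A: 21 bars × 2 beats = 42 beats; 6 beats/chord → 7 chords.
B: 12 bars × 2 beats = 24 beats; 1.5 beats/chord → 16 chords.
C: 15 bars × 4 beats = 60 beats; 1.5 beats/chord → 40 chords.
D: 8 bars × 3 beats = 24 beats; 2 beats/chord → 12 chords.
E: 13 bars × 4 beats = 52 beats; 4 beats/chord → 13 chords.
F: 5 bars × 4 beats = 20 beats; 5 beats/chord → 4 chords.
Total: 7 + 16 + 40 + 12 + 13 + 4 = 92.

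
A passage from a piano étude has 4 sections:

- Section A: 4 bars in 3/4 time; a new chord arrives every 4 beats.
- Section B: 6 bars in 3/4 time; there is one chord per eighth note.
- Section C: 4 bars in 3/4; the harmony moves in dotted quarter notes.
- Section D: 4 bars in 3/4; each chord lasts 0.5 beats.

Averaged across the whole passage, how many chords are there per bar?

A: 4 × 3 = 12 beats ÷ 4 = 3 chords.
B: 6 × 3 = 18 beats ÷ 0.5 = 36 chords.
C: 4 × 3 = 12 beats ÷ 1.5 = 8 chords.
D: 4 × 3 = 12 beats ÷ 0.5 = 24 chords.
Overall: 71 chords over 18 bars → 71/18 = 71/18 chords per bar.

71/18 chords per bar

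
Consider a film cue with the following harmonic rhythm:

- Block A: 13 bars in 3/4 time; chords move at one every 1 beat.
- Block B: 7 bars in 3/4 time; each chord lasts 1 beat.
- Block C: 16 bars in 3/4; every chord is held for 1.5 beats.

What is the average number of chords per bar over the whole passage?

A: 13 × 3 = 39 beats ÷ 1 = 39 chords.
B: 7 × 3 = 21 beats ÷ 1 = 21 chords.
C: 16 × 3 = 48 beats ÷ 1.5 = 32 chords.
Overall: 92 chords over 36 bars → 92/36 = 23/9 chords per bar.

23/9 chords per bar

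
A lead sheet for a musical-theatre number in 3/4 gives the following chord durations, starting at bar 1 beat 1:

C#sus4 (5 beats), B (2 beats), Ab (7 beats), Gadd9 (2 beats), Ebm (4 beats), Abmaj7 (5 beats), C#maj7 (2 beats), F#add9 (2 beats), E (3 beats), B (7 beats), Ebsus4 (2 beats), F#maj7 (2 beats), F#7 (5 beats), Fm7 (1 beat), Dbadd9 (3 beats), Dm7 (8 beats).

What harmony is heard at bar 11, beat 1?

E

Beat 1 of bar 11 is beat (11−1)×3 + 1 = 31 overall.
Running totals: C#sus4 ends at 5, B ends at 7, Ab ends at 14, Gadd9 ends at 16, Ebm ends at 20, Abmaj7 ends at 25, C#maj7 ends at 27, F#add9 ends at 29, E ends at 32.
Beat 31 falls within E.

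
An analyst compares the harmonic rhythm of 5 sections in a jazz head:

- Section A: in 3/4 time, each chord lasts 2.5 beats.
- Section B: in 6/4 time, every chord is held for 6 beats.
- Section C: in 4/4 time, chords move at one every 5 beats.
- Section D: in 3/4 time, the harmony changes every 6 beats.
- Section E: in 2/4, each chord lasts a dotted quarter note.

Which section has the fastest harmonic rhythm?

A: 3/2.5 = 1.2 chords/bar.
B: 6/6 = 1 chord/bar.
C: 4/5 = 0.8 chords/bar.
D: 3/6 = 0.5 chords/bar.
E: 2/1.5 = 4/3 chords/bar.
Fastest is E at 4/3 chords/bar.

Section E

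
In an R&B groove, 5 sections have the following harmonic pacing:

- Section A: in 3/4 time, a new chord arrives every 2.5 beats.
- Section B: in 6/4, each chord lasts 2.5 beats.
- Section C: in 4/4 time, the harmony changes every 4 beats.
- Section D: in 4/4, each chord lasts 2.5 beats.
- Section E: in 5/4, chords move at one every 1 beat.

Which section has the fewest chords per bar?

A: each chord is 2.5 beats in 3/4, so 1.2 per bar.
B: each chord is 2.5 beats in 6/4, so 2.4 per bar.
C: each chord is 4 beats in 4/4, so 1 per bar.
D: each chord is 2.5 beats in 4/4, so 1.6 per bar.
E: each chord is 1 beat in 5/4, so 5 per bar.
Slowest is C at 1 chords/bar.

Section C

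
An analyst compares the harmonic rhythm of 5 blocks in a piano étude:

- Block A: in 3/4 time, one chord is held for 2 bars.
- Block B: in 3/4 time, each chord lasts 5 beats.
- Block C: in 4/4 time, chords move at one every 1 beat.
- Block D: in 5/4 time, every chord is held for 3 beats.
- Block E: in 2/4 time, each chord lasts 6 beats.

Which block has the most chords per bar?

Block C

A: each chord is 6 beats in 3/4, so 0.5 per bar.
B: each chord is 5 beats in 3/4, so 0.6 per bar.
C: each chord is 1 beat in 4/4, so 4 per bar.
D: each chord is 3 beats in 5/4, so 5/3 per bar.
E: each chord is 6 beats in 2/4, so 1/3 per bar.
Fastest is C at 4 chords/bar.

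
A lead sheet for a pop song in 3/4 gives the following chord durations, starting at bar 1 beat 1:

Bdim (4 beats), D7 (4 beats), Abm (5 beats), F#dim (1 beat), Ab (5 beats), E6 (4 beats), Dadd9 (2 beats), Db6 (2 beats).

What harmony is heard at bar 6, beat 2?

Ab

Beat 2 of bar 6 is beat (6−1)×3 + 2 = 17 overall.
Running totals: Bdim ends at 4, D7 ends at 8, Abm ends at 13, F#dim ends at 14, Ab ends at 19.
Beat 17 falls within Ab.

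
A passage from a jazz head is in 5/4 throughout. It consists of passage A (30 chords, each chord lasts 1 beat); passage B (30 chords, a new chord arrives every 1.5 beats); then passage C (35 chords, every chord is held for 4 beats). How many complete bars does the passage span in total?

A: 30 × 1 = 30 beats = 6 bars.
B: 30 × 1.5 = 45 beats = 9 bars.
C: 35 × 4 = 140 beats = 28 bars.
Total: 6 + 9 + 28 = 43 bars.

43 bars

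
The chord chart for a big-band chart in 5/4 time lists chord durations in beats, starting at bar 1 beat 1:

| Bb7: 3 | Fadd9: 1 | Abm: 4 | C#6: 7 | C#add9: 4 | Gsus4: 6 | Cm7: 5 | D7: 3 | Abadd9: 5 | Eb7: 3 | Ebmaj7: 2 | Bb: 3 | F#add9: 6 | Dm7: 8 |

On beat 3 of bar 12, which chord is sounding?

Beat 3 of bar 12 is beat (12−1)×5 + 3 = 58 overall.
Running totals: Bb7 ends at 3, Fadd9 ends at 4, Abm ends at 8, C#6 ends at 15, C#add9 ends at 19, Gsus4 ends at 25, Cm7 ends at 30, D7 ends at 33, Abadd9 ends at 38, Eb7 ends at 41, Ebmaj7 ends at 43, Bb ends at 46, F#add9 ends at 52, Dm7 ends at 60.
Beat 58 falls within Dm7.

Dm7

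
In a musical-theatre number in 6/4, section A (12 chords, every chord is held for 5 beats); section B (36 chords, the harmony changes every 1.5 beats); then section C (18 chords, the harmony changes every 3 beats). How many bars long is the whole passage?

A: 12 × 5 = 60 beats = 10 bars.
B: 36 × 1.5 = 54 beats = 9 bars.
C: 18 × 3 = 54 beats = 9 bars.
Total: 10 + 9 + 9 = 28 bars.

28 bars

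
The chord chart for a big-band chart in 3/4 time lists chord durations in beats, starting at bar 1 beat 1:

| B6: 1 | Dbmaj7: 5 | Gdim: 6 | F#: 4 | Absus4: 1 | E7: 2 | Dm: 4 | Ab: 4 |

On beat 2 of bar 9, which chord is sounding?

Ab

Beat 2 of bar 9 is beat (9−1)×3 + 2 = 26 overall.
Running totals: B6 ends at 1, Dbmaj7 ends at 6, Gdim ends at 12, F# ends at 16, Absus4 ends at 17, E7 ends at 19, Dm ends at 23, Ab ends at 27.
Beat 26 falls within Ab.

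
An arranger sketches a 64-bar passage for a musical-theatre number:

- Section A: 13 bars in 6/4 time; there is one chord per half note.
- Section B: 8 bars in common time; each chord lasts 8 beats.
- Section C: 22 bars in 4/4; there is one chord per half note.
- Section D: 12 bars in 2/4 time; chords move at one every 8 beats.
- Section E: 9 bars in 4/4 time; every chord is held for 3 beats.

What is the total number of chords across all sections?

A: 13 bars × 6 beats = 78 beats; 2 beats/chord → 39 chords.
B: 8 bars × 4 beats = 32 beats; 8 beats/chord → 4 chords.
C: 22 bars × 4 beats = 88 beats; 2 beats/chord → 44 chords.
D: 12 bars × 2 beats = 24 beats; 8 beats/chord → 3 chords.
E: 9 bars × 4 beats = 36 beats; 3 beats/chord → 12 chords.
Total: 39 + 4 + 44 + 3 + 12 = 102.

102 chords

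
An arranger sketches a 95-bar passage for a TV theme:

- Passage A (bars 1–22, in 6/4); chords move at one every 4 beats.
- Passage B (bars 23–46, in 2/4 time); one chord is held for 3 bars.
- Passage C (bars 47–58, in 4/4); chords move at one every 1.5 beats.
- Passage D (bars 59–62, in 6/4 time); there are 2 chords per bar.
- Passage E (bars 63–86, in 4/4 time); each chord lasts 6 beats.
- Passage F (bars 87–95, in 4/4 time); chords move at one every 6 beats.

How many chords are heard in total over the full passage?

A has 132 beats and chords last 4 each, so 33 chords.
B has 48 beats and chords last 6 each, so 8 chords.
C has 48 beats and chords last 1.5 each, so 32 chords.
D has 24 beats and chords last 3 each, so 8 chords.
E has 96 beats and chords last 6 each, so 16 chords.
F has 36 beats and chords last 6 each, so 6 chords.
Total: 33 + 8 + 32 + 8 + 16 + 6 = 103.

103 chords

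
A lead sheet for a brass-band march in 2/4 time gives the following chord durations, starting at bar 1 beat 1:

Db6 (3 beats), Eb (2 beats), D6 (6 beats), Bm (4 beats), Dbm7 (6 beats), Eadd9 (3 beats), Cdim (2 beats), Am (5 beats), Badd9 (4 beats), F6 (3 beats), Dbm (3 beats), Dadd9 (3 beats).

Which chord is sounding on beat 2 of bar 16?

Badd9

Beat 2 of bar 16 is beat (16−1)×2 + 2 = 32 overall.
Running totals: Db6 ends at 3, Eb ends at 5, D6 ends at 11, Bm ends at 15, Dbm7 ends at 21, Eadd9 ends at 24, Cdim ends at 26, Am ends at 31, Badd9 ends at 35.
Beat 32 falls within Badd9.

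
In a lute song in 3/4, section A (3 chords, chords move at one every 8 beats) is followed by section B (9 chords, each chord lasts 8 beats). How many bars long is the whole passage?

32 bars

A: 3 × 8 = 24 beats = 8 bars.
B: 9 × 8 = 72 beats = 24 bars.
Total: 8 + 24 = 32 bars.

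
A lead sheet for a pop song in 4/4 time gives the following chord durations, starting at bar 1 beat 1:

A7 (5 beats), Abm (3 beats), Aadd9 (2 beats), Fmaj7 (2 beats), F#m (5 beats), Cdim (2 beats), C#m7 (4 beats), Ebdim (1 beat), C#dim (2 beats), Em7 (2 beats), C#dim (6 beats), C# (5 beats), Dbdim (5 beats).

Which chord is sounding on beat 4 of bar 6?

Beat 4 of bar 6 is beat (6−1)×4 + 4 = 24 overall.
Running totals: A7 ends at 5, Abm ends at 8, Aadd9 ends at 10, Fmaj7 ends at 12, F#m ends at 17, Cdim ends at 19, C#m7 ends at 23, Ebdim ends at 24.
Beat 24 falls within Ebdim.

Ebdim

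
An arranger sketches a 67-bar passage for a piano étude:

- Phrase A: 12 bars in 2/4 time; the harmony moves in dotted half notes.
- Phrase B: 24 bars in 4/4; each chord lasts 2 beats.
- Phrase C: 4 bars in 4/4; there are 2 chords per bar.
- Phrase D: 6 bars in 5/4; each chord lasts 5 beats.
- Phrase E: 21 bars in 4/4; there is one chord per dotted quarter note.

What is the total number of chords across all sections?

126 chords

A: 12·2 = 24 beats, 24/3 = 8 chords.
B: 24·4 = 96 beats, 96/2 = 48 chords.
C: 4·4 = 16 beats, 16/2 = 8 chords.
D: 6·5 = 30 beats, 30/5 = 6 chords.
E: 21·4 = 84 beats, 84/1.5 = 56 chords.
Total: 8 + 48 + 8 + 6 + 56 = 126.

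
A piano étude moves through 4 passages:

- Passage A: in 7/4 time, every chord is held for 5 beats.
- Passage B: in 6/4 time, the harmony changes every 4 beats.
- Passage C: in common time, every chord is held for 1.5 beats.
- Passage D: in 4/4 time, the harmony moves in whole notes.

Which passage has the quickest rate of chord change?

Passage C

A: each chord is 5 beats in 7/4, so 1.4 per bar.
B: each chord is 4 beats in 6/4, so 1.5 per bar.
C: each chord is 1.5 beats in 4/4, so 8/3 per bar.
D: each chord is 4 beats in 4/4, so 1 per bar.
Fastest is C at 8/3 chords/bar.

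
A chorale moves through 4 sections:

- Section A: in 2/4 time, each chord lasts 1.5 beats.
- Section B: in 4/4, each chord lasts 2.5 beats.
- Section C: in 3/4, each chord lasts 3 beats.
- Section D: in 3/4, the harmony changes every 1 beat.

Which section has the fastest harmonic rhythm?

Section D

A: 2 beats/bar ÷ 1.5 beats/chord = 4/3 chords/bar.
B: 4 beats/bar ÷ 2.5 beats/chord = 1.6 chords/bar.
C: 3 beats/bar ÷ 3 beats/chord = 1 chord/bar.
D: 3 beats/bar ÷ 1 beat/chord = 3 chords/bar.
Fastest is D at 3 chords/bar.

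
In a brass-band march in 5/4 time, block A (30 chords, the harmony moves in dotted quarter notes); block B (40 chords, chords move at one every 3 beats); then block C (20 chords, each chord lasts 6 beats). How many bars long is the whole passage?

A: 30 × 1.5 = 45 beats = 9 bars.
B: 40 × 3 = 120 beats = 24 bars.
C: 20 × 6 = 120 beats = 24 bars.
Total: 9 + 24 + 24 = 57 bars.

57 bars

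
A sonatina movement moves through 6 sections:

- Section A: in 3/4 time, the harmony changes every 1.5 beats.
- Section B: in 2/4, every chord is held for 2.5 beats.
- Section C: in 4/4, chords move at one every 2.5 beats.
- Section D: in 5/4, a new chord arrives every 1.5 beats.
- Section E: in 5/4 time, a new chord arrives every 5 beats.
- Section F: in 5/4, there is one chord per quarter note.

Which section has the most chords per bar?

A: each chord is 1.5 beats in 3/4, so 2 per bar.
B: each chord is 2.5 beats in 2/4, so 0.8 per bar.
C: each chord is 2.5 beats in 4/4, so 1.6 per bar.
D: each chord is 1.5 beats in 5/4, so 10/3 per bar.
E: each chord is 5 beats in 5/4, so 1 per bar.
F: each chord is 1 beat in 5/4, so 5 per bar.
Fastest is F at 5 chords/bar.

Section F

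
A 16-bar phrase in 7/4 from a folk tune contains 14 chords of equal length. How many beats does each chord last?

16 bars × 7 beats/bar = 112 beats total.
112 beats ÷ 14 chords = 8 beats per chord.

8 beats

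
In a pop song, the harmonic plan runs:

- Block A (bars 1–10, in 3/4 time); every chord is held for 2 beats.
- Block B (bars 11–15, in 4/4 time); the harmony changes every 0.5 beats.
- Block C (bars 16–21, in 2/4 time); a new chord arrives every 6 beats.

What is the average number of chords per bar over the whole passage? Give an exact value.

19/7 chords per bar

A: 10 bars of 3 beats is 30 beats; at 2 beats each that's 15 chords.
B: 5 bars of 4 beats is 20 beats; at 0.5 beats each that's 40 chords.
C: 6 bars of 2 beats is 12 beats; at 6 beats each that's 2 chords.
Overall: 57 chords over 21 bars → 57/21 = 19/7 chords per bar.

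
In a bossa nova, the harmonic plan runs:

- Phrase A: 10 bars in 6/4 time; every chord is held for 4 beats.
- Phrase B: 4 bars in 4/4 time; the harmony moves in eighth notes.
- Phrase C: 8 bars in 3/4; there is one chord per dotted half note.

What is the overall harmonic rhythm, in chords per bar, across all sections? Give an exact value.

A: 10 × 6 = 60 beats ÷ 4 = 15 chords.
B: 4 × 4 = 16 beats ÷ 0.5 = 32 chords.
C: 8 × 3 = 24 beats ÷ 3 = 8 chords.
Overall: 55 chords over 22 bars → 55/22 = 2.5 chords per bar.

2.5 chords per bar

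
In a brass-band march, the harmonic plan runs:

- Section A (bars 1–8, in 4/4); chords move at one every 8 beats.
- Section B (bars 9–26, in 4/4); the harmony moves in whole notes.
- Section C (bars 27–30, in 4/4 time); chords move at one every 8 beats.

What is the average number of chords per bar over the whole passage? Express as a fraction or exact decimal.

A: 8 × 4 = 32 beats ÷ 8 = 4 chords.
B: 18 × 4 = 72 beats ÷ 4 = 18 chords.
C: 4 × 4 = 16 beats ÷ 8 = 2 chords.
Overall: 24 chords over 30 bars → 24/30 = 0.8 chords per bar.

0.8 chords per bar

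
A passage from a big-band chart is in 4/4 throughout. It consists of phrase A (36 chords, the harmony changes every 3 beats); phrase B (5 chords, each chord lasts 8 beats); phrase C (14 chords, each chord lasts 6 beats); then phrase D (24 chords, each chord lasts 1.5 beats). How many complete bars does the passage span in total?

67 bars

A: 36 × 3 = 108 beats = 27 bars.
B: 5 × 8 = 40 beats = 10 bars.
C: 14 × 6 = 84 beats = 21 bars.
D: 24 × 1.5 = 36 beats = 9 bars.
Total: 27 + 10 + 21 + 9 = 67 bars.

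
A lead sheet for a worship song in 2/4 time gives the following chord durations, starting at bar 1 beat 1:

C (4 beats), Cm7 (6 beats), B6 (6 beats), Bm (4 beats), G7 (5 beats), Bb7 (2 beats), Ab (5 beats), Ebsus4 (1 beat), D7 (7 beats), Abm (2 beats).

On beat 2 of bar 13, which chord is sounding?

Bb7

Beat 2 of bar 13 is beat (13−1)×2 + 2 = 26 overall.
Running totals: C ends at 4, Cm7 ends at 10, B6 ends at 16, Bm ends at 20, G7 ends at 25, Bb7 ends at 27.
Beat 26 falls within Bb7.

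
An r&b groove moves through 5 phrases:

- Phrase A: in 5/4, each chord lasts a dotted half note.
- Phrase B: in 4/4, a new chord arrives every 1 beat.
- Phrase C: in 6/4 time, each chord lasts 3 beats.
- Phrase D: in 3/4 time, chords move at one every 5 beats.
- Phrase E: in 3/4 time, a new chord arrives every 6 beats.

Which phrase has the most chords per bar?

A: 5/3 = 5/3 chords/bar.
B: 4/1 = 4 chords/bar.
C: 6/3 = 2 chords/bar.
D: 3/5 = 0.6 chords/bar.
E: 3/6 = 0.5 chords/bar.
Fastest is B at 4 chords/bar.

Phrase B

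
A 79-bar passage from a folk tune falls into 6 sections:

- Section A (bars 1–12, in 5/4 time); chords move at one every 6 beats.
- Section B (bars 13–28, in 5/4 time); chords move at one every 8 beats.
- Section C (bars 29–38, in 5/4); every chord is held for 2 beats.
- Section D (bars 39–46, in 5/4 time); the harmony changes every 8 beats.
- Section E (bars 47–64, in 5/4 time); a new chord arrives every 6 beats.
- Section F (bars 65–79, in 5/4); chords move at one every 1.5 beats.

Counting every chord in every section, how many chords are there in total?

A has 60 beats and chords last 6 each, so 10 chords.
B has 80 beats and chords last 8 each, so 10 chords.
C has 50 beats and chords last 2 each, so 25 chords.
D has 40 beats and chords last 8 each, so 5 chords.
E has 90 beats and chords last 6 each, so 15 chords.
F has 75 beats and chords last 1.5 each, so 50 chords.
Total: 10 + 10 + 25 + 5 + 15 + 50 = 115.

115 chords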